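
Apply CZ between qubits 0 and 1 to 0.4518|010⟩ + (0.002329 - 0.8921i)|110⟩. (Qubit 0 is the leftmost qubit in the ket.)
0.4518|010⟩ + (-0.002329 + 0.8921i)|110⟩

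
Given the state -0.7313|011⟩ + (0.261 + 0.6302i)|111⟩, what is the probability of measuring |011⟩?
0.5348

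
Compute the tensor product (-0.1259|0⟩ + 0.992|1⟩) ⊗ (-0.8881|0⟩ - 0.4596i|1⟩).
0.1118|00⟩ + 0.05786i|01⟩ - 0.881|10⟩ - 0.4559i|11⟩

amp(|b₁b₂…⟩) = product of the factor amplitudes for bits b₁, b₂, …; only kets whose every factor amplitude is nonzero survive.
|00⟩: (-0.1259)(-0.8881) = 0.1118
|01⟩: (-0.1259)(-0.4596i) = 0.05786i
|10⟩: (0.992)(-0.8881) = -0.881
|11⟩: (0.992)(-0.4596i) = -0.4559i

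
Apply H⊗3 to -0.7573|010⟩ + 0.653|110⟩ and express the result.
-0.03688|000⟩ - 0.03688|001⟩ + 0.03688|010⟩ + 0.03688|011⟩ - 0.4986|100⟩ - 0.4986|101⟩ + 0.4986|110⟩ + 0.4986|111⟩

H⊗3 gives amp(|y⟩) = (1/2√2) Σ_x (−1)^(x·y) amp(|x⟩), where x·y is the number of positions in which both x and y have a 1.
|000⟩: (-0.7573 + 0.653)/(2√2) = -0.03688
|001⟩: (-0.7573 + 0.653)/(2√2) = -0.03688
|010⟩: (0.7573 - 0.653)/(2√2) = 0.03688
|011⟩: (0.7573 - 0.653)/(2√2) = 0.03688
|100⟩: (-0.7573 - 0.653)/(2√2) = -0.4986
|101⟩: (-0.7573 - 0.653)/(2√2) = -0.4986
|110⟩: (0.7573 + 0.653)/(2√2) = 0.4986
|111⟩: (0.7573 + 0.653)/(2√2) = 0.4986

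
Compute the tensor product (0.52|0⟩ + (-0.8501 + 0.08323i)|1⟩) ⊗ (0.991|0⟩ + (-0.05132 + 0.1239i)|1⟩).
0.5153|00⟩ + (-0.02669 + 0.06443i)|01⟩ + (-0.8424 + 0.08248i)|10⟩ + (0.03331 - 0.1096i)|11⟩

amp(|b₁b₂…⟩) = product of the factor amplitudes for bits b₁, b₂, …; only kets whose every factor amplitude is nonzero survive.
|00⟩: (0.52)(0.991) = 0.5153
|01⟩: (0.52)(-0.05132 + 0.1239i) = (-0.02669 + 0.06443i)
|10⟩: (-0.8501 + 0.08323i)(0.991) = (-0.8424 + 0.08248i)
|11⟩: (-0.8501 + 0.08323i)(-0.05132 + 0.1239i) = (0.03331 - 0.1096i)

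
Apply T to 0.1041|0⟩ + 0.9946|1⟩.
0.1041|0⟩ + (0.7033 + 0.7033i)|1⟩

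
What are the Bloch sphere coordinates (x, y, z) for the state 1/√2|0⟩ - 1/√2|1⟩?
(-1, 0, 0)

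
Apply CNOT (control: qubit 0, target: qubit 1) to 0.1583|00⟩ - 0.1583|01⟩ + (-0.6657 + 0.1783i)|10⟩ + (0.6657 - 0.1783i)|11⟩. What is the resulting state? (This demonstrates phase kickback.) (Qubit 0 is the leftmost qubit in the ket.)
0.1583|00⟩ - 0.1583|01⟩ + (0.6657 - 0.1783i)|10⟩ + (-0.6657 + 0.1783i)|11⟩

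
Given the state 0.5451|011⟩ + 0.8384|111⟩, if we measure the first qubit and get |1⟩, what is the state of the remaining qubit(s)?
|11⟩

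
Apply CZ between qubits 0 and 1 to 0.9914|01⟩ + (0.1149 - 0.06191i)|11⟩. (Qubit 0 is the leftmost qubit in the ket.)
0.9914|01⟩ + (-0.1149 + 0.06191i)|11⟩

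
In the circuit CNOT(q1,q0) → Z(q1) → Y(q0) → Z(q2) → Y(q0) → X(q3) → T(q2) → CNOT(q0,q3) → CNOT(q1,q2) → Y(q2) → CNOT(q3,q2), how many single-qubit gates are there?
7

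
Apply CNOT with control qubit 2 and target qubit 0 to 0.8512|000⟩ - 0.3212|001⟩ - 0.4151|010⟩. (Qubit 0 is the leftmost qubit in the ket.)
0.8512|000⟩ - 0.4151|010⟩ - 0.3212|101⟩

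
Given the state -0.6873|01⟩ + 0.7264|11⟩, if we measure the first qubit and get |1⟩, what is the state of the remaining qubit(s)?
|1⟩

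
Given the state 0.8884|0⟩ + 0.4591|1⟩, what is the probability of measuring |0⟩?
0.7893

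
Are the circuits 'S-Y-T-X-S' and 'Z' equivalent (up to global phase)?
No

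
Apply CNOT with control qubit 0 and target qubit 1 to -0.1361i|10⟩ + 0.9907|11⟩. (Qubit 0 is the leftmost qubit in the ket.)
0.9907|10⟩ - 0.1361i|11⟩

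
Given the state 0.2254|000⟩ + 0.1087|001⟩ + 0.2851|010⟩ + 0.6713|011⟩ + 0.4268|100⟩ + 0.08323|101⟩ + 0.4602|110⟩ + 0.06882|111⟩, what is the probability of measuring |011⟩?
0.4506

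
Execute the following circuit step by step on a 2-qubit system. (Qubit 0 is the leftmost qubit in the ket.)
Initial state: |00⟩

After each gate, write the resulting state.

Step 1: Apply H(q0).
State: 1/√2|00⟩ + 1/√2|10⟩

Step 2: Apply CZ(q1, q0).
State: 1/√2|00⟩ + 1/√2|10⟩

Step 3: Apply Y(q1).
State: (1/√2)i|01⟩ + (1/√2)i|11⟩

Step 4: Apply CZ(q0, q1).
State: (1/√2)i|01⟩ - (1/√2)i|11⟩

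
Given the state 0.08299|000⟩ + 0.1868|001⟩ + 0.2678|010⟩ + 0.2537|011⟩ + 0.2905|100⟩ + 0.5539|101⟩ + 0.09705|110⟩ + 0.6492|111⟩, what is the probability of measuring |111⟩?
0.4215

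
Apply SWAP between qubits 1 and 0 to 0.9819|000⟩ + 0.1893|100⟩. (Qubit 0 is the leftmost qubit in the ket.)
0.9819|000⟩ + 0.1893|010⟩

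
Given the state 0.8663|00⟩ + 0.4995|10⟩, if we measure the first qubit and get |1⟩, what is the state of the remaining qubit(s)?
|0⟩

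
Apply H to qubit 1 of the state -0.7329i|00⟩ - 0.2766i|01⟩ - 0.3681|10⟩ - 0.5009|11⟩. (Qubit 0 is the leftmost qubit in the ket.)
-0.7138i|00⟩ - 0.3227i|01⟩ - 0.6145|10⟩ + 0.0939|11⟩

H on qubit 1 mixes each pair of kets that differ only in qubit 1: amplitudes (a, b) of (|…0…⟩, |…1…⟩) become ((a + b)/√2, (a − b)/√2). Kets absent from the input have amplitude 0.
(|00⟩, |01⟩): (a, b) = (-0.7329i, -0.2766i) → (-0.7138i, -0.3227i)
(|10⟩, |11⟩): (a, b) = (-0.3681, -0.5009) → (-0.6145, 0.0939)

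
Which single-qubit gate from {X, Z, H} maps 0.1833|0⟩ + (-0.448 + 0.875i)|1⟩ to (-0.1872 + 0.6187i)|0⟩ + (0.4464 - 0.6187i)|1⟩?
H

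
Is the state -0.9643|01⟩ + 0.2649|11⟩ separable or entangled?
Separable

Writing the state as a|00⟩ + b|01⟩ + c|10⟩ + d|11⟩, it is a product state iff ad − bc = 0.
Here (a, b, c, d) = (0, -0.9643, 0, 0.2649): ad − bc = (0)(0.2649) − (-0.9643)(0) = 0, so the state is separable.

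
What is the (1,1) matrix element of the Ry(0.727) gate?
0.9347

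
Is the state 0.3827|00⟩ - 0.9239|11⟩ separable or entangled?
Entangled

Writing the state as a|00⟩ + b|01⟩ + c|10⟩ + d|11⟩, it is a product state iff ad − bc = 0.
Here (a, b, c, d) = (0.3827, 0, 0, -0.9239): ad − bc = (0.3827)(-0.9239) − (0)(0) = -0.3536 ≠ 0, so the state is entangled.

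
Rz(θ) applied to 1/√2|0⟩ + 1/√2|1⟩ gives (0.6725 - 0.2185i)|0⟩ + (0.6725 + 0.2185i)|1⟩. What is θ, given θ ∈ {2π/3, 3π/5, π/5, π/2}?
π/5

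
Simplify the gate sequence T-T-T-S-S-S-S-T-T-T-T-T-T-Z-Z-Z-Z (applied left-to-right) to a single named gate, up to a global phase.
T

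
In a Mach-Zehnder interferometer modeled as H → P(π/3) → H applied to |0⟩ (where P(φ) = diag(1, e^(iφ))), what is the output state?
(0.75 + 0.433i)|0⟩ + (0.25 - 0.433i)|1⟩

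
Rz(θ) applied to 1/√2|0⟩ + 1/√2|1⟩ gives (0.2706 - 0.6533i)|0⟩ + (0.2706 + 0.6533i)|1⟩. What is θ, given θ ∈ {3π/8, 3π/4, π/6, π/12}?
3π/4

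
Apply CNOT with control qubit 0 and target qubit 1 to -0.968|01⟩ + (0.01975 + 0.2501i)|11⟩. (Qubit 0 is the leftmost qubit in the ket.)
-0.968|01⟩ + (0.01975 + 0.2501i)|10⟩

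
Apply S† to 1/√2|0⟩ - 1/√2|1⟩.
1/√2|0⟩ + (1/√2)i|1⟩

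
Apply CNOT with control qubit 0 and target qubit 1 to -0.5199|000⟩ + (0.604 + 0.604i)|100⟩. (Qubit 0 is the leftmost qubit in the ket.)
-0.5199|000⟩ + (0.604 + 0.604i)|110⟩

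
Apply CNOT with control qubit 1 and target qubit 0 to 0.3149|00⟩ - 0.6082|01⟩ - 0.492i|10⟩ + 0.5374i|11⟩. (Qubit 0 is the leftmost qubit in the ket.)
0.3149|00⟩ + 0.5374i|01⟩ - 0.492i|10⟩ - 0.6082|11⟩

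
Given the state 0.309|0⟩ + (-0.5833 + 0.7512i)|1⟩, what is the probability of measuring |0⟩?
0.09548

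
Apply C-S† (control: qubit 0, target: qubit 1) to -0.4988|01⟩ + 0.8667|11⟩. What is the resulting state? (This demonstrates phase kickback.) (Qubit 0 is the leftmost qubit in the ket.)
-0.4988|01⟩ - 0.8667i|11⟩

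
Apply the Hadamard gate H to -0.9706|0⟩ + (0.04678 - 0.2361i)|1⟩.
(-0.6532 - 0.1669i)|0⟩ + (-0.7194 + 0.1669i)|1⟩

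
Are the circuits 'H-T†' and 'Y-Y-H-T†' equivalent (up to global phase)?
Yes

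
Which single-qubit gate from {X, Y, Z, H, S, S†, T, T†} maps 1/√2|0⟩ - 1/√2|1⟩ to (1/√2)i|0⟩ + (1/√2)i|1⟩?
Y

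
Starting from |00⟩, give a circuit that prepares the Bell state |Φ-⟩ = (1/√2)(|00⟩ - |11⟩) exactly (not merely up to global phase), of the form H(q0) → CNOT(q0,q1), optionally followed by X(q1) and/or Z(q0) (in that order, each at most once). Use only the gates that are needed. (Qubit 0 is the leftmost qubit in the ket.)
H(q0) → CNOT(q0,q1) → Z(q0)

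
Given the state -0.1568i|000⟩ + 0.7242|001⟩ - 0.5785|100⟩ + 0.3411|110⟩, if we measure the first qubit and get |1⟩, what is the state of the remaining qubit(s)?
-0.8614|00⟩ + 0.5079|10⟩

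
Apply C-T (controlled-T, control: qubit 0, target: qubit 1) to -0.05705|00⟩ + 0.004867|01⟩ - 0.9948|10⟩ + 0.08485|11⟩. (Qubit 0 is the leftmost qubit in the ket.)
-0.05705|00⟩ + 0.004867|01⟩ - 0.9948|10⟩ + (0.06 + 0.06i)|11⟩

C-T leaves the control-|0⟩ kets |00⟩, |01⟩ unchanged and applies T to qubit 1 on the control-|1⟩ pair (|10⟩, |11⟩).
T = [[1, 0], [0, (1/√2 + (1/√2)i)]].
With a = amp(|10⟩) = -0.9948 and b = amp(|11⟩) = 0.08485:
new amp(|10⟩) = (1)·a = -0.9948
new amp(|11⟩) = (1/√2 + (1/√2)i)·b = (0.06 + 0.06i)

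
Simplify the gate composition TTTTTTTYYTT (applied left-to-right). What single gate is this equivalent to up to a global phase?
T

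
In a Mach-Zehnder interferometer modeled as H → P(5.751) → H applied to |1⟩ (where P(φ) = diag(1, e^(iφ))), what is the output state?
(0.06915 + 0.2537i)|0⟩ + (0.9309 - 0.2537i)|1⟩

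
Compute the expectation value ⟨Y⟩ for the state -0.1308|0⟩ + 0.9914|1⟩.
0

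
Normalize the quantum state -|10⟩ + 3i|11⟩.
-0.3162|10⟩ + 0.9487i|11⟩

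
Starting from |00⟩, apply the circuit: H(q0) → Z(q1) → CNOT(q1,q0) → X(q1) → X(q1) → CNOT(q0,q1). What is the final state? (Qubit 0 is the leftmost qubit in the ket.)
1/√2|00⟩ + 1/√2|11⟩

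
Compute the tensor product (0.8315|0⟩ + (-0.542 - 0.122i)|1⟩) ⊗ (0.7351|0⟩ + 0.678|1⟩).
0.6112|00⟩ + 0.5638|01⟩ + (-0.3984 - 0.08968i)|10⟩ + (-0.3675 - 0.08272i)|11⟩

amp(|b₁b₂…⟩) = product of the factor amplitudes for bits b₁, b₂, …; only kets whose every factor amplitude is nonzero survive.
|00⟩: (0.8315)(0.7351) = 0.6112
|01⟩: (0.8315)(0.678) = 0.5638
|10⟩: (-0.542 - 0.122i)(0.7351) = (-0.3984 - 0.08968i)
|11⟩: (-0.542 - 0.122i)(0.678) = (-0.3675 - 0.08272i)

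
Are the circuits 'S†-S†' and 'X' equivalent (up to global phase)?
No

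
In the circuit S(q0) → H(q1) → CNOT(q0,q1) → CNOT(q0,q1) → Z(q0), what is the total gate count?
5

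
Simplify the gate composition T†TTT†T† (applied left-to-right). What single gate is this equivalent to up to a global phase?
T†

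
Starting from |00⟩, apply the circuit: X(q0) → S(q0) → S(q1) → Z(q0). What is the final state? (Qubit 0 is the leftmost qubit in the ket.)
-i|10⟩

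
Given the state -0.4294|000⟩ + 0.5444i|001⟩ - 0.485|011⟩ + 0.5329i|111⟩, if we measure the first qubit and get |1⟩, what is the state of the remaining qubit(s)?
i|11⟩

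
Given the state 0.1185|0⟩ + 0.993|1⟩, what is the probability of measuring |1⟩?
0.986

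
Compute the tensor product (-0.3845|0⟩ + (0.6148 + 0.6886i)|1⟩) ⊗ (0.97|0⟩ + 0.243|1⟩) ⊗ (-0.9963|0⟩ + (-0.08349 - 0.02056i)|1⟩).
0.3716|000⟩ + (0.03114 + 0.007668i)|001⟩ + 0.09309|010⟩ + (0.007801 + 0.001921i)|011⟩ + (-0.5941 - 0.6655i)|100⟩ + (-0.03606 - 0.06803i)|101⟩ + (-0.1488 - 0.1667i)|110⟩ + (-0.009033 - 0.01704i)|111⟩

amp(|b₁b₂…⟩) = product of the factor amplitudes for bits b₁, b₂, …; only kets whose every factor amplitude is nonzero survive.
|000⟩: (-0.3845)(0.97)(-0.9963) = 0.3716
|001⟩: (-0.3845)(0.97)(-0.08349 - 0.02056i) = (0.03114 + 0.007668i)
|010⟩: (-0.3845)(0.243)(-0.9963) = 0.09309
|011⟩: (-0.3845)(0.243)(-0.08349 - 0.02056i) = (0.007801 + 0.001921i)
|100⟩: (0.6148 + 0.6886i)(0.97)(-0.9963) = (-0.5941 - 0.6655i)
|101⟩: (0.6148 + 0.6886i)(0.97)(-0.08349 - 0.02056i) = (-0.03606 - 0.06803i)
|110⟩: (0.6148 + 0.6886i)(0.243)(-0.9963) = (-0.1488 - 0.1667i)
|111⟩: (0.6148 + 0.6886i)(0.243)(-0.08349 - 0.02056i) = (-0.009033 - 0.01704i)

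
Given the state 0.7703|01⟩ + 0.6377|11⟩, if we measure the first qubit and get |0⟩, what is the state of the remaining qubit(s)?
|1⟩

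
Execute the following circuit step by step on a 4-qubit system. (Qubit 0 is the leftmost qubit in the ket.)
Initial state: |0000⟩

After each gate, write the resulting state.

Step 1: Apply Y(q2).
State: i|0010⟩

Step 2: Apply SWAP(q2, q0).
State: i|1000⟩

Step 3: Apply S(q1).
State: i|1000⟩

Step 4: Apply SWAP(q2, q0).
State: i|0010⟩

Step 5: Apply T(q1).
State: i|0010⟩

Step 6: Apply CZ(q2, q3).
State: i|0010⟩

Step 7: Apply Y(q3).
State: -|0011⟩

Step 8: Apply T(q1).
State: -|0011⟩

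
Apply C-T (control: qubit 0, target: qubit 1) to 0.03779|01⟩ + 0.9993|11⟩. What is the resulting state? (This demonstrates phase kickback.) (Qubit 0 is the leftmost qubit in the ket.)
0.03779|01⟩ + (0.7066 + 0.7066i)|11⟩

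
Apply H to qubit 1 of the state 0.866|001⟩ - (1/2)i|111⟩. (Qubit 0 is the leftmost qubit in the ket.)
0.6124|001⟩ + 0.6124|011⟩ - (1/√8)i|101⟩ + (1/√8)i|111⟩

H on qubit 1 mixes each pair of kets that differ only in qubit 1: amplitudes (a, b) of (|…0…⟩, |…1…⟩) become ((a + b)/√2, (a − b)/√2). Kets absent from the input have amplitude 0.
(|001⟩, |011⟩): (a, b) = (0.866, 0) → (0.6124, 0.6124)
(|101⟩, |111⟩): (a, b) = (0, -(1/2)i) → (-(1/√8)i, (1/√8)i)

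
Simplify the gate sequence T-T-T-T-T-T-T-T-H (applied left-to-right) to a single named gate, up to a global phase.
H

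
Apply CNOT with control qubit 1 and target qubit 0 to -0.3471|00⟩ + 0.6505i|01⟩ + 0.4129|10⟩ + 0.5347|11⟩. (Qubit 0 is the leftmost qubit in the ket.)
-0.3471|00⟩ + 0.5347|01⟩ + 0.4129|10⟩ + 0.6505i|11⟩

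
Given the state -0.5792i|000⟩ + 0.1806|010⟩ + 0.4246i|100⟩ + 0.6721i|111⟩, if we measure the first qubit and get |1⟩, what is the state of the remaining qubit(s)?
0.5341i|00⟩ + 0.8454i|11⟩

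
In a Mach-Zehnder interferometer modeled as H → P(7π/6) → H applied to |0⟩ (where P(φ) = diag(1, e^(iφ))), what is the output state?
(0.06699 - 0.25i)|0⟩ + (0.933 + 0.25i)|1⟩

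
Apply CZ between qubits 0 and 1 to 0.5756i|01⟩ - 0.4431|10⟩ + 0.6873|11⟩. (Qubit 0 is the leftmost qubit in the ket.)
0.5756i|01⟩ - 0.4431|10⟩ - 0.6873|11⟩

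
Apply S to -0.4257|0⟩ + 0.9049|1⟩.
-0.4257|0⟩ + 0.9049i|1⟩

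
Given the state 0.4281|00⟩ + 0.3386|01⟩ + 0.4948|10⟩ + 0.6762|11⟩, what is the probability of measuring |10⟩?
0.2448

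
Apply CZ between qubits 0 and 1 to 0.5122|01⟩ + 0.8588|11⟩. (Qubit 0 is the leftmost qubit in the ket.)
0.5122|01⟩ - 0.8588|11⟩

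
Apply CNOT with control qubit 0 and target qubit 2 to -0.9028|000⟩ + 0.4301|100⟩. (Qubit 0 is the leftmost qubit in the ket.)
-0.9028|000⟩ + 0.4301|101⟩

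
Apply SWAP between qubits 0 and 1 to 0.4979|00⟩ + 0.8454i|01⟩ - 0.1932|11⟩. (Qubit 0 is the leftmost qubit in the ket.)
0.4979|00⟩ + 0.8454i|10⟩ - 0.1932|11⟩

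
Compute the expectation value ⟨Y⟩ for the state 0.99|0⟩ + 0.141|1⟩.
0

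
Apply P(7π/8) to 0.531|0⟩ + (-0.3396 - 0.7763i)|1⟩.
0.531|0⟩ + (0.6108 + 0.5872i)|1⟩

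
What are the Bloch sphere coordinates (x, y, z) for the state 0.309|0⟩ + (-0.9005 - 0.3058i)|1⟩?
(-0.5565, -0.189, -0.8089)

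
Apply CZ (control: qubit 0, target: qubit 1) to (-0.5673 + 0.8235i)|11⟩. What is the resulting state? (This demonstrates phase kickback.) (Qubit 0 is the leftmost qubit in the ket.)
(0.5673 - 0.8235i)|11⟩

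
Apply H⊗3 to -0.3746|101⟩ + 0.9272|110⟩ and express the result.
0.1954|000⟩ + 0.4603|001⟩ - 0.4603|010⟩ - 0.1954|011⟩ - 0.1954|100⟩ - 0.4603|101⟩ + 0.4603|110⟩ + 0.1954|111⟩

H⊗3 gives amp(|y⟩) = (1/2√2) Σ_x (−1)^(x·y) amp(|x⟩), where x·y is the number of positions in which both x and y have a 1.
|000⟩: (-0.3746 + 0.9272)/(2√2) = 0.1954
|001⟩: (0.3746 + 0.9272)/(2√2) = 0.4603
|010⟩: (-0.3746 - 0.9272)/(2√2) = -0.4603
|011⟩: (0.3746 - 0.9272)/(2√2) = -0.1954
|100⟩: (0.3746 - 0.9272)/(2√2) = -0.1954
|101⟩: (-0.3746 - 0.9272)/(2√2) = -0.4603
|110⟩: (0.3746 + 0.9272)/(2√2) = 0.4603
|111⟩: (-0.3746 + 0.9272)/(2√2) = 0.1954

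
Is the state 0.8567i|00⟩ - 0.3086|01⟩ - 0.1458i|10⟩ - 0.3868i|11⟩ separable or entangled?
Entangled

Writing the state as a|00⟩ + b|01⟩ + c|10⟩ + d|11⟩, it is a product state iff ad − bc = 0.
Here (a, b, c, d) = (0.8567i, -0.3086, -0.1458i, -0.3868i): ad − bc = (0.8567i)(-0.3868i) − (-0.3086)(-0.1458i) = (0.3314 - 0.04499i) ≠ 0, so the state is entangled.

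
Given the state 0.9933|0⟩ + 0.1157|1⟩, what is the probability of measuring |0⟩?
0.9866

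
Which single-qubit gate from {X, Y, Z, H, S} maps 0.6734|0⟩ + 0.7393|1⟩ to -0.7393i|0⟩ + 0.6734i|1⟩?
Y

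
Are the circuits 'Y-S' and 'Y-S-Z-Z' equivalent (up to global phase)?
Yes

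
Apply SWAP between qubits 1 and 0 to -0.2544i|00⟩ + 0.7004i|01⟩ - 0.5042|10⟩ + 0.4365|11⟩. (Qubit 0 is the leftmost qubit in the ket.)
-0.2544i|00⟩ - 0.5042|01⟩ + 0.7004i|10⟩ + 0.4365|11⟩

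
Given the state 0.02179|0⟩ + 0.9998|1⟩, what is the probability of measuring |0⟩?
0.0004748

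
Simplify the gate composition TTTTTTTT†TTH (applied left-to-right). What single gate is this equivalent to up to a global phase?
H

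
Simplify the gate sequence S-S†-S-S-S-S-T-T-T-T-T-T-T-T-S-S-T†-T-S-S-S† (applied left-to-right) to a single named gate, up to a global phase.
S†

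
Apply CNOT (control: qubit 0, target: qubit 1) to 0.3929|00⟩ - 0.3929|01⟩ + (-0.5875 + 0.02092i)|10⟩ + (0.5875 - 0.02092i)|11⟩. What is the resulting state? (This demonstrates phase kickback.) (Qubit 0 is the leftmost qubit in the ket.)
0.3929|00⟩ - 0.3929|01⟩ + (0.5875 - 0.02092i)|10⟩ + (-0.5875 + 0.02092i)|11⟩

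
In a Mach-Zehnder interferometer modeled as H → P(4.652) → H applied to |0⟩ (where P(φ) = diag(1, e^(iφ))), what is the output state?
(0.4698 - 0.4991i)|0⟩ + (0.5302 + 0.4991i)|1⟩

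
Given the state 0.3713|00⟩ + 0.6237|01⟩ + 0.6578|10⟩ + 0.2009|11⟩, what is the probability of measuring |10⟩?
0.4327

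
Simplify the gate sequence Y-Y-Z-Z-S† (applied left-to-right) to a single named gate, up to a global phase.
S†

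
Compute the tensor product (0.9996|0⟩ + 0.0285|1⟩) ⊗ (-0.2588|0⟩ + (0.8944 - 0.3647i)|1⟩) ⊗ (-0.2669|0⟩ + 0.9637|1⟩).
0.06905|000⟩ - 0.2493|001⟩ + (-0.2386 + 0.0973i)|010⟩ + (0.8616 - 0.3513i)|011⟩ + 0.001969|100⟩ - 0.007108|101⟩ + (-0.006803 + 0.002774i)|110⟩ + (0.02457 - 0.01002i)|111⟩

amp(|b₁b₂…⟩) = product of the factor amplitudes for bits b₁, b₂, …; only kets whose every factor amplitude is nonzero survive.
|000⟩: (0.9996)(-0.2588)(-0.2669) = 0.06905
|001⟩: (0.9996)(-0.2588)(0.9637) = -0.2493
|010⟩: (0.9996)(0.8944 - 0.3647i)(-0.2669) = (-0.2386 + 0.0973i)
|011⟩: (0.9996)(0.8944 - 0.3647i)(0.9637) = (0.8616 - 0.3513i)
|100⟩: (0.0285)(-0.2588)(-0.2669) = 0.001969
|101⟩: (0.0285)(-0.2588)(0.9637) = -0.007108
|110⟩: (0.0285)(0.8944 - 0.3647i)(-0.2669) = (-0.006803 + 0.002774i)
|111⟩: (0.0285)(0.8944 - 0.3647i)(0.9637) = (0.02457 - 0.01002i)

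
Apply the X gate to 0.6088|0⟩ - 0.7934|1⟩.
-0.7934|0⟩ + 0.6088|1⟩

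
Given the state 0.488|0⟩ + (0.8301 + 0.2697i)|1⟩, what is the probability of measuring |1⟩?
0.7618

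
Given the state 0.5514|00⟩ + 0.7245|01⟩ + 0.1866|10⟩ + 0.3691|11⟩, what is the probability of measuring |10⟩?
0.03482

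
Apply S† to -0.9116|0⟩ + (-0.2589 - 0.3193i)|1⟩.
-0.9116|0⟩ + (-0.3193 + 0.2589i)|1⟩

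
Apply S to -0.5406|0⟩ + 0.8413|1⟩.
-0.5406|0⟩ + 0.8413i|1⟩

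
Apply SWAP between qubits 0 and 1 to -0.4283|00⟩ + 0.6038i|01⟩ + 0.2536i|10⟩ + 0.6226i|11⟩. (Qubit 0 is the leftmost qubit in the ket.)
-0.4283|00⟩ + 0.2536i|01⟩ + 0.6038i|10⟩ + 0.6226i|11⟩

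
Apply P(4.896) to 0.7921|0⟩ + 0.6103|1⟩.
0.7921|0⟩ + (0.1114 - 0.6i)|1⟩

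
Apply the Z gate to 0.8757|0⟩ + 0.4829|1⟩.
0.8757|0⟩ - 0.4829|1⟩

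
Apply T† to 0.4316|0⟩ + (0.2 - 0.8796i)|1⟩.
0.4316|0⟩ + (-0.4805 - 0.7634i)|1⟩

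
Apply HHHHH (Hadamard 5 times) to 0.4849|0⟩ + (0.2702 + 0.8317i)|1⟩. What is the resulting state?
(0.5339 + 0.5881i)|0⟩ + (0.1518 - 0.5881i)|1⟩

H² = I, so H^5 = H: a single Hadamard. With (a, b) = (0.4849, (0.2702 + 0.8317i)), H gives ((a + b)/√2, (a − b)/√2) = ((0.5339 + 0.5881i), (0.1518 - 0.5881i)).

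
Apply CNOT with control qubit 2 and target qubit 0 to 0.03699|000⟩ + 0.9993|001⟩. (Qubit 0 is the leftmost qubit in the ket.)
0.03699|000⟩ + 0.9993|101⟩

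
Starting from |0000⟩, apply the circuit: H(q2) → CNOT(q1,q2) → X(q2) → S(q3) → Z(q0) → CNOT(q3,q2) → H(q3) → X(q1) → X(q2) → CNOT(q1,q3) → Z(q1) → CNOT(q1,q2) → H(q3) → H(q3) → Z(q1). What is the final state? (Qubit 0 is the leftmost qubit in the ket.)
1/2|0100⟩ + 1/2|0101⟩ + 1/2|0110⟩ + 1/2|0111⟩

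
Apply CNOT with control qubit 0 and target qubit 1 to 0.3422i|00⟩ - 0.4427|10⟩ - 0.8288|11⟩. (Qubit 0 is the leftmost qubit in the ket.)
0.3422i|00⟩ - 0.8288|10⟩ - 0.4427|11⟩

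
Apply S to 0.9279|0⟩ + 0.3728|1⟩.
0.9279|0⟩ + 0.3728i|1⟩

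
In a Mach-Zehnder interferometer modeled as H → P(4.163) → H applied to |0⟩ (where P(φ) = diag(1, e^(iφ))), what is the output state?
(0.2389 - 0.4264i)|0⟩ + (0.7611 + 0.4264i)|1⟩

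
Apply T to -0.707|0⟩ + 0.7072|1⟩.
-0.707|0⟩ + (0.5001 + 0.5001i)|1⟩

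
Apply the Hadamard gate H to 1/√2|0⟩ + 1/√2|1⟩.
|0⟩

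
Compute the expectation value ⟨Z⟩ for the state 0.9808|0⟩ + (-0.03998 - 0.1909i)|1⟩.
0.9239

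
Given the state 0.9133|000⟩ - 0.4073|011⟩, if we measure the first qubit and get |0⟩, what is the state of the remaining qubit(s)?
0.9133|00⟩ - 0.4073|11⟩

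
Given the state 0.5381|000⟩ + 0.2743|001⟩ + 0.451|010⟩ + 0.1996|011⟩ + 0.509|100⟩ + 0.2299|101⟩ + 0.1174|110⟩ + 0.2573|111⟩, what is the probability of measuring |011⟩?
0.03984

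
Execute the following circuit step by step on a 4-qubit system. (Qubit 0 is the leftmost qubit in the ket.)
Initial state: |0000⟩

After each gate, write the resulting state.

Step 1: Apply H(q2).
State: 1/√2|0000⟩ + 1/√2|0010⟩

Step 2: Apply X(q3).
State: 1/√2|0001⟩ + 1/√2|0011⟩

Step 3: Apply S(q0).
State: 1/√2|0001⟩ + 1/√2|0011⟩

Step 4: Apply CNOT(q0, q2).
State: 1/√2|0001⟩ + 1/√2|0011⟩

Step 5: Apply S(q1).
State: 1/√2|0001⟩ + 1/√2|0011⟩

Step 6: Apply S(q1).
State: 1/√2|0001⟩ + 1/√2|0011⟩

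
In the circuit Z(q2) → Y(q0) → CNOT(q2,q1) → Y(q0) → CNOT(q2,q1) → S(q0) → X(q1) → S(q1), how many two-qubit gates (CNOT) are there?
2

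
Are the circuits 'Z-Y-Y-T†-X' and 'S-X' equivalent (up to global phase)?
No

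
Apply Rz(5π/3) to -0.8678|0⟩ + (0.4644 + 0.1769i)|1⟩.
(0.7515 + 0.4339i)|0⟩ + (-0.4906 + 0.079i)|1⟩

Rz(5π/3) = [[e^(−iθ/2), 0], [0, e^(iθ/2)]] with e^(±iθ/2) = cos(θ/2) ± i·sin(θ/2); θ = 5π/3, cos(θ/2) ≈ -0.866025, sin(θ/2) ≈ 0.5.
With a = amp(|0⟩) = -0.8678 and b = amp(|1⟩) = (0.4644 + 0.1769i):
new amp(|0⟩) = (-0.866025 - 0.5i)·a = (0.7515 + 0.4339i)
new amp(|1⟩) = (-0.866025 + 0.5i)·b = (-0.4906 + 0.079i)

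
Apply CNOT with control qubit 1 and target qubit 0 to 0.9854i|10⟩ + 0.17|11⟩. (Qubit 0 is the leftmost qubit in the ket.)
0.17|01⟩ + 0.9854i|10⟩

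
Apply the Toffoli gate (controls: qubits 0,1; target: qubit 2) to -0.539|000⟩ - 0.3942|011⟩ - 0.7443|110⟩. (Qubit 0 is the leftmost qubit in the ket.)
-0.539|000⟩ - 0.3942|011⟩ - 0.7443|111⟩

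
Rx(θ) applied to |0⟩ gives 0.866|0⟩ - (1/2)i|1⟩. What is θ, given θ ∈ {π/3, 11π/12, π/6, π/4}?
π/3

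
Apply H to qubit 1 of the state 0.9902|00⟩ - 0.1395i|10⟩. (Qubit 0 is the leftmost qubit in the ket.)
0.7002|00⟩ + 0.7002|01⟩ - 0.09864i|10⟩ - 0.09864i|11⟩

H on qubit 1 mixes each pair of kets that differ only in qubit 1: amplitudes (a, b) of (|…0…⟩, |…1…⟩) become ((a + b)/√2, (a − b)/√2). Kets absent from the input have amplitude 0.
(|00⟩, |01⟩): (a, b) = (0.9902, 0) → (0.7002, 0.7002)
(|10⟩, |11⟩): (a, b) = (-0.1395i, 0) → (-0.09864i, -0.09864i)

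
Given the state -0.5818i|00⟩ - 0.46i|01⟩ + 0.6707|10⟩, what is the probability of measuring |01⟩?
0.2116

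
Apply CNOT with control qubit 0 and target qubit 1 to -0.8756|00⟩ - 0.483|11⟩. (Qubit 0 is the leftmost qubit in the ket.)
-0.8756|00⟩ - 0.483|10⟩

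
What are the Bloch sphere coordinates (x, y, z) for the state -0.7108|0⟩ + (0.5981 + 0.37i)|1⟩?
(-0.8503, -0.526, 0.01061)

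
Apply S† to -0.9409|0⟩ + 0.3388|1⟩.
-0.9409|0⟩ - 0.3388i|1⟩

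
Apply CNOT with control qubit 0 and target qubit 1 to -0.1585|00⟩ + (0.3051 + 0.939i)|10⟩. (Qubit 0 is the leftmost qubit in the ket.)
-0.1585|00⟩ + (0.3051 + 0.939i)|11⟩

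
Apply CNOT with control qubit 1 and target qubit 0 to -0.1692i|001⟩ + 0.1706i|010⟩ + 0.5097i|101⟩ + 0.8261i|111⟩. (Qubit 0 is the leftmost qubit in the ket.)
-0.1692i|001⟩ + 0.8261i|011⟩ + 0.5097i|101⟩ + 0.1706i|110⟩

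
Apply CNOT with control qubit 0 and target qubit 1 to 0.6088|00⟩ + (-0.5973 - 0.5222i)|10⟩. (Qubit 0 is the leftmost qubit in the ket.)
0.6088|00⟩ + (-0.5973 - 0.5222i)|11⟩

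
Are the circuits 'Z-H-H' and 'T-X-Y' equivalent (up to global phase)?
No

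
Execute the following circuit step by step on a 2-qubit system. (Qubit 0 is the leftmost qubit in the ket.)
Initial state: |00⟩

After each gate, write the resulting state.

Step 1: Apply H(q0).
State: 1/√2|00⟩ + 1/√2|10⟩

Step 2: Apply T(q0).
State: 1/√2|00⟩ + (1/2 + (1/2)i)|10⟩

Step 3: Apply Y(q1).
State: (1/√2)i|01⟩ + (-1/2 + (1/2)i)|11⟩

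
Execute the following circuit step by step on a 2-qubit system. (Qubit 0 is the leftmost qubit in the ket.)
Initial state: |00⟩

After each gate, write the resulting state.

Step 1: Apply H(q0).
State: 1/√2|00⟩ + 1/√2|10⟩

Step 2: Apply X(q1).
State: 1/√2|01⟩ + 1/√2|11⟩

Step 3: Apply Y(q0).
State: -(1/√2)i|01⟩ + (1/√2)i|11⟩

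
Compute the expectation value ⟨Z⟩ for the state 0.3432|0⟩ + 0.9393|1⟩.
-0.7645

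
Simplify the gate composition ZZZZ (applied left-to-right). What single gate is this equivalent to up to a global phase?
I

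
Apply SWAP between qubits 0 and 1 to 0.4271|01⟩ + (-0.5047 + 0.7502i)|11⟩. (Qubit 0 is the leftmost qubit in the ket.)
0.4271|10⟩ + (-0.5047 + 0.7502i)|11⟩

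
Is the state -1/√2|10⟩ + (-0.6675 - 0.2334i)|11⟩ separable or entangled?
Separable

Writing the state as a|00⟩ + b|01⟩ + c|10⟩ + d|11⟩, it is a product state iff ad − bc = 0.
Here (a, b, c, d) = (0, 0, -1/√2, (-0.6675 - 0.2334i)): ad − bc = (0)(-0.6675 - 0.2334i) − (0)(-1/√2) = 0, so the state is separable.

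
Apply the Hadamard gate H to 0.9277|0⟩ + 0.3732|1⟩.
0.9199|0⟩ + 0.3921|1⟩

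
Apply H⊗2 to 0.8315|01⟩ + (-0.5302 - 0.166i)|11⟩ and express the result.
(0.1507 - 0.083i)|00⟩ + (-0.1507 + 0.083i)|01⟩ + (0.6809 + 0.083i)|10⟩ + (-0.6809 - 0.083i)|11⟩

H⊗2 gives amp(|y⟩) = (1/2) Σ_x (−1)^(x·y) amp(|x⟩), where x·y is the number of positions in which both x and y have a 1.
|00⟩: (0.8315 + (-0.5302 - 0.166i))/2 = (0.1507 - 0.083i)
|01⟩: (-0.8315 - (-0.5302 - 0.166i))/2 = (-0.1507 + 0.083i)
|10⟩: (0.8315 - (-0.5302 - 0.166i))/2 = (0.6809 + 0.083i)
|11⟩: (-0.8315 + (-0.5302 - 0.166i))/2 = (-0.6809 - 0.083i)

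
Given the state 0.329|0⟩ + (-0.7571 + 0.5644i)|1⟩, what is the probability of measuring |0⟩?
0.1082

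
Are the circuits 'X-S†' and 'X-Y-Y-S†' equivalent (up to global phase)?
Yes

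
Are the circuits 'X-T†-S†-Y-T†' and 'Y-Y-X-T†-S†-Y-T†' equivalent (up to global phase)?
Yes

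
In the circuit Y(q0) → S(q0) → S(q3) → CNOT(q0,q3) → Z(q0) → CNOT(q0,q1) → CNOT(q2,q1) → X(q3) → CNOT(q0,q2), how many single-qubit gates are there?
5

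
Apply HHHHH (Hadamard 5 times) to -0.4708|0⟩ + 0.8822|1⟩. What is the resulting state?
0.2909|0⟩ - 0.9567|1⟩

H² = I, so H^5 = H: a single Hadamard. With (a, b) = (-0.4708, 0.8822), H gives ((a + b)/√2, (a − b)/√2) = (0.2909, -0.9567).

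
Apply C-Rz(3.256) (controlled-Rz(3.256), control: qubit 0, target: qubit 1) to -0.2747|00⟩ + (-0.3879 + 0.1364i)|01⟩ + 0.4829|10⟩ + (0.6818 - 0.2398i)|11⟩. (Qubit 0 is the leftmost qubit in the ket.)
-0.2747|00⟩ + (-0.3879 + 0.1364i)|01⟩ + (-0.02761 - 0.4821i)|10⟩ + (0.2004 + 0.6944i)|11⟩

C-Rz(3.256) leaves the control-|0⟩ kets |00⟩, |01⟩ unchanged and applies Rz(3.256) to qubit 1 on the control-|1⟩ pair (|10⟩, |11⟩).
Rz(3.256) = [[e^(−iθ/2), 0], [0, e^(iθ/2)]] with e^(±iθ/2) = cos(θ/2) ± i·sin(θ/2); θ = 3.256, cos(θ/2) ≈ -0.0571725, sin(θ/2) ≈ 0.998364.
With a = amp(|10⟩) = 0.4829 and b = amp(|11⟩) = (0.6818 - 0.2398i):
new amp(|10⟩) = (-0.0571725 - 0.998364i)·a = (-0.02761 - 0.4821i)
new amp(|11⟩) = (-0.0571725 + 0.998364i)·b = (0.2004 + 0.6944i)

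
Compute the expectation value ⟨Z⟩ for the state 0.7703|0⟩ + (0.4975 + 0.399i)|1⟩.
0.1867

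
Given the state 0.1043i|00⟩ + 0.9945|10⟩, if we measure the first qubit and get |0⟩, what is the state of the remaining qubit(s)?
i|0⟩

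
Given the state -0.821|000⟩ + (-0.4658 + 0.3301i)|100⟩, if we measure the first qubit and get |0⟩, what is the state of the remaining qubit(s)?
-|00⟩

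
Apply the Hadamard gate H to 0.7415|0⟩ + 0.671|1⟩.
0.9988|0⟩ + 0.04985|1⟩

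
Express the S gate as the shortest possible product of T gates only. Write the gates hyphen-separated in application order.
T-T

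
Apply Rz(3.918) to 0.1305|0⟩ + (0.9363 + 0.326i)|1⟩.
(-0.0494 - 0.1208i)|0⟩ + (-0.6562 + 0.7432i)|1⟩

Rz(3.918) = [[e^(−iθ/2), 0], [0, e^(iθ/2)]] with e^(±iθ/2) = cos(θ/2) ± i·sin(θ/2); θ = 3.918, cos(θ/2) ≈ -0.378526, sin(θ/2) ≈ 0.925591.
With a = amp(|0⟩) = 0.1305 and b = amp(|1⟩) = (0.9363 + 0.326i):
new amp(|0⟩) = (-0.378526 - 0.925591i)·a = (-0.0494 - 0.1208i)
new amp(|1⟩) = (-0.378526 + 0.925591i)·b = (-0.6562 + 0.7432i)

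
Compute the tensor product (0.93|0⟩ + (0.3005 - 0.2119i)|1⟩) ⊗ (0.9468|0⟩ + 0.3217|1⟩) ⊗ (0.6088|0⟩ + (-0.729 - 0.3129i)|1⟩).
0.5361|000⟩ + (-0.6419 - 0.2755i)|001⟩ + 0.1821|010⟩ + (-0.2181 - 0.09361i)|011⟩ + (0.1732 - 0.1221i)|100⟩ + (-0.2702 + 0.05723i)|101⟩ + (0.05885 - 0.0415i)|110⟩ + (-0.0918 + 0.01945i)|111⟩

amp(|b₁b₂…⟩) = product of the factor amplitudes for bits b₁, b₂, …; only kets whose every factor amplitude is nonzero survive.
|000⟩: (0.93)(0.9468)(0.6088) = 0.5361
|001⟩: (0.93)(0.9468)(-0.729 - 0.3129i) = (-0.6419 - 0.2755i)
|010⟩: (0.93)(0.3217)(0.6088) = 0.1821
|011⟩: (0.93)(0.3217)(-0.729 - 0.3129i) = (-0.2181 - 0.09361i)
|100⟩: (0.3005 - 0.2119i)(0.9468)(0.6088) = (0.1732 - 0.1221i)
|101⟩: (0.3005 - 0.2119i)(0.9468)(-0.729 - 0.3129i) = (-0.2702 + 0.05723i)
|110⟩: (0.3005 - 0.2119i)(0.3217)(0.6088) = (0.05885 - 0.0415i)
|111⟩: (0.3005 - 0.2119i)(0.3217)(-0.729 - 0.3129i) = (-0.0918 + 0.01945i)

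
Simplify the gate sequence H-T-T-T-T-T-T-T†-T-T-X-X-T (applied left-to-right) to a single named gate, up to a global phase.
H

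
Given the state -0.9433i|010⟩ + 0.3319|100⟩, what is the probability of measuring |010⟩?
0.8898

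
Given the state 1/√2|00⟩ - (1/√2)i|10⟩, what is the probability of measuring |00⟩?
1/2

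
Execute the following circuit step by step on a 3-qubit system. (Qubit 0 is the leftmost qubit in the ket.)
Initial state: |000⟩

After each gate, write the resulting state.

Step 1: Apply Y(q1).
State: i|010⟩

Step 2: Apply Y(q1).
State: |000⟩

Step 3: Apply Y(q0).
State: i|100⟩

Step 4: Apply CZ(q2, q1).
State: i|100⟩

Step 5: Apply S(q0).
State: -|100⟩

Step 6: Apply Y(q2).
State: -i|101⟩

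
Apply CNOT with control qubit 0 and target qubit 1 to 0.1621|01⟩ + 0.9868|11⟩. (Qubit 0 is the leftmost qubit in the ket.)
0.1621|01⟩ + 0.9868|10⟩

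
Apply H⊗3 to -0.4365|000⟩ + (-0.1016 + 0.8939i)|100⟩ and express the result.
(-0.1902 + 0.316i)|000⟩ + (-0.1902 + 0.316i)|001⟩ + (-0.1902 + 0.316i)|010⟩ + (-0.1902 + 0.316i)|011⟩ + (-0.1184 - 0.316i)|100⟩ + (-0.1184 - 0.316i)|101⟩ + (-0.1184 - 0.316i)|110⟩ + (-0.1184 - 0.316i)|111⟩

H⊗3 gives amp(|y⟩) = (1/2√2) Σ_x (−1)^(x·y) amp(|x⟩), where x·y is the number of positions in which both x and y have a 1.
|000⟩: (-0.4365 + (-0.1016 + 0.8939i))/(2√2) = (-0.1902 + 0.316i)
|001⟩: (-0.4365 + (-0.1016 + 0.8939i))/(2√2) = (-0.1902 + 0.316i)
|010⟩: (-0.4365 + (-0.1016 + 0.8939i))/(2√2) = (-0.1902 + 0.316i)
|011⟩: (-0.4365 + (-0.1016 + 0.8939i))/(2√2) = (-0.1902 + 0.316i)
|100⟩: (-0.4365 - (-0.1016 + 0.8939i))/(2√2) = (-0.1184 - 0.316i)
|101⟩: (-0.4365 - (-0.1016 + 0.8939i))/(2√2) = (-0.1184 - 0.316i)
|110⟩: (-0.4365 - (-0.1016 + 0.8939i))/(2√2) = (-0.1184 - 0.316i)
|111⟩: (-0.4365 - (-0.1016 + 0.8939i))/(2√2) = (-0.1184 - 0.316i)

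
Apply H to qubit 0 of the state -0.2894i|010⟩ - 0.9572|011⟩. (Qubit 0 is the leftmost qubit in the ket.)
-0.2046i|010⟩ - 0.6768|011⟩ - 0.2046i|110⟩ - 0.6768|111⟩

H on qubit 0 mixes each pair of kets that differ only in qubit 0: amplitudes (a, b) of (|…0…⟩, |…1…⟩) become ((a + b)/√2, (a − b)/√2). Kets absent from the input have amplitude 0.
(|010⟩, |110⟩): (a, b) = (-0.2894i, 0) → (-0.2046i, -0.2046i)
(|011⟩, |111⟩): (a, b) = (-0.9572, 0) → (-0.6768, -0.6768)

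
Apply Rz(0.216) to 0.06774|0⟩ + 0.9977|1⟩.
(0.06735 - 0.007302i)|0⟩ + (0.9919 + 0.1075i)|1⟩

Rz(0.216) = [[e^(−iθ/2), 0], [0, e^(iθ/2)]] with e^(±iθ/2) = cos(θ/2) ± i·sin(θ/2); θ = 0.216, cos(θ/2) ≈ 0.994174, sin(θ/2) ≈ 0.10779.
With a = amp(|0⟩) = 0.06774 and b = amp(|1⟩) = 0.9977:
new amp(|0⟩) = (0.994174 - 0.10779i)·a = (0.06735 - 0.007302i)
new amp(|1⟩) = (0.994174 + 0.10779i)·b = (0.9919 + 0.1075i)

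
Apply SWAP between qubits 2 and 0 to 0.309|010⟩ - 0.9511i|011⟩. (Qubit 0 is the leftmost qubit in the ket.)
0.309|010⟩ - 0.9511i|110⟩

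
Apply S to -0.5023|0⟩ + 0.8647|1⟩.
-0.5023|0⟩ + 0.8647i|1⟩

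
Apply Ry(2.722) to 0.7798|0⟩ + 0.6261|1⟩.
-0.45|0⟩ + 0.8931|1⟩

Ry(2.722) = [[cos(θ/2), −sin(θ/2)], [sin(θ/2), cos(θ/2)]]; θ = 2.722, cos(θ/2) ≈ 0.208261, sin(θ/2) ≈ 0.978073.
With a = amp(|0⟩) = 0.7798 and b = amp(|1⟩) = 0.6261:
new amp(|0⟩) = (0.208261)·a + (-0.978073)·b = -0.45
new amp(|1⟩) = (0.978073)·a + (0.208261)·b = 0.8931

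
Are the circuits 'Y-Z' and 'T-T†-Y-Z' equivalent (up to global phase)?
Yes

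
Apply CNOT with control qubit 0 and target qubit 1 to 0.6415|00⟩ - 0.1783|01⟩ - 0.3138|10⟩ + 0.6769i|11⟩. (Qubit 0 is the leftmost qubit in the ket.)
0.6415|00⟩ - 0.1783|01⟩ + 0.6769i|10⟩ - 0.3138|11⟩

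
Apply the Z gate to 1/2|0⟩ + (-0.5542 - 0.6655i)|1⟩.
1/2|0⟩ + (0.5542 + 0.6655i)|1⟩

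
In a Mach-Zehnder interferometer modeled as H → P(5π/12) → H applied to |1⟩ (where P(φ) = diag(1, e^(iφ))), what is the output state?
(0.3706 - 0.483i)|0⟩ + (0.6294 + 0.483i)|1⟩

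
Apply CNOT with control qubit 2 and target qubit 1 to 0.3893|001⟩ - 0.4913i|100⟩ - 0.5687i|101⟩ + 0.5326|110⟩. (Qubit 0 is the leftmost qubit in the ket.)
0.3893|011⟩ - 0.4913i|100⟩ + 0.5326|110⟩ - 0.5687i|111⟩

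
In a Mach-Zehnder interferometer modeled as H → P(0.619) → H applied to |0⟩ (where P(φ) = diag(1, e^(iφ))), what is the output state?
(0.9072 + 0.2901i)|0⟩ + (0.09277 - 0.2901i)|1⟩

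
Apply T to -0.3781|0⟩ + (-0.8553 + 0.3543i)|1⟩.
-0.3781|0⟩ + (-0.8553 - 0.3543i)|1⟩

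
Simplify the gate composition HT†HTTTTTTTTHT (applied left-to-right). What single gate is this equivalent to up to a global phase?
H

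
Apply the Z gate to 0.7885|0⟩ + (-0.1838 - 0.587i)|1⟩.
0.7885|0⟩ + (0.1838 + 0.587i)|1⟩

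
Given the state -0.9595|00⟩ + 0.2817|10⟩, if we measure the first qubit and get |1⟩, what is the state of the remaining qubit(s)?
|0⟩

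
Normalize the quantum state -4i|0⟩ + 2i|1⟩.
-0.8944i|0⟩ + (1/√5)i|1⟩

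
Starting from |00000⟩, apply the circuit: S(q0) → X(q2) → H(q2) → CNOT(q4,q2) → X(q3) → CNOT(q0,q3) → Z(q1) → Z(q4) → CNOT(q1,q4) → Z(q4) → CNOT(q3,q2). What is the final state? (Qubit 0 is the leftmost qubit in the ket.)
-1/√2|00010⟩ + 1/√2|00110⟩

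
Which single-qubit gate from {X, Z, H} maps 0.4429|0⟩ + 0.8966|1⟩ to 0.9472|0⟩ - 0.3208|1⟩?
H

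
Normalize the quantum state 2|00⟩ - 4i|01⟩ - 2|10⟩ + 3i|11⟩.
0.3482|00⟩ - 0.6963i|01⟩ - 0.3482|10⟩ + 0.5222i|11⟩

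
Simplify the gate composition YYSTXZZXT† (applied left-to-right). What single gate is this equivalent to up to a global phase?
S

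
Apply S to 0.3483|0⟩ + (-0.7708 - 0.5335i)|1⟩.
0.3483|0⟩ + (0.5335 - 0.7708i)|1⟩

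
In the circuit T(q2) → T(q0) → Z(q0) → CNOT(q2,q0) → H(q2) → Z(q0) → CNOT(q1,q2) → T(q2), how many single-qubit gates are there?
6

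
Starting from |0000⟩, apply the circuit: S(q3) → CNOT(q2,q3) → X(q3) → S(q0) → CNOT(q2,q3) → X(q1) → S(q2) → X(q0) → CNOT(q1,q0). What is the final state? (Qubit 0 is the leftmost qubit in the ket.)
|0101⟩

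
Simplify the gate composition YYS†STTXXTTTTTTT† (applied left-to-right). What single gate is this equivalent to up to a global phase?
T†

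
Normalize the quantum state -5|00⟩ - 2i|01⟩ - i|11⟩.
-0.9129|00⟩ - 0.3651i|01⟩ - 0.1826i|11⟩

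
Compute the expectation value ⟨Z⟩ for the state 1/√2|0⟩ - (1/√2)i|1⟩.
0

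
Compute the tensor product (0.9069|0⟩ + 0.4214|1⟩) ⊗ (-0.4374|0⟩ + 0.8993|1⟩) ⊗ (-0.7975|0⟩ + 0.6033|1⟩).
0.3164|000⟩ - 0.2393|001⟩ - 0.6504|010⟩ + 0.492|011⟩ + 0.147|100⟩ - 0.1112|101⟩ - 0.3022|110⟩ + 0.2286|111⟩

amp(|b₁b₂…⟩) = product of the factor amplitudes for bits b₁, b₂, …; only kets whose every factor amplitude is nonzero survive.
|000⟩: (0.9069)(-0.4374)(-0.7975) = 0.3164
|001⟩: (0.9069)(-0.4374)(0.6033) = -0.2393
|010⟩: (0.9069)(0.8993)(-0.7975) = -0.6504
|011⟩: (0.9069)(0.8993)(0.6033) = 0.492
|100⟩: (0.4214)(-0.4374)(-0.7975) = 0.147
|101⟩: (0.4214)(-0.4374)(0.6033) = -0.1112
|110⟩: (0.4214)(0.8993)(-0.7975) = -0.3022
|111⟩: (0.4214)(0.8993)(0.6033) = 0.2286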